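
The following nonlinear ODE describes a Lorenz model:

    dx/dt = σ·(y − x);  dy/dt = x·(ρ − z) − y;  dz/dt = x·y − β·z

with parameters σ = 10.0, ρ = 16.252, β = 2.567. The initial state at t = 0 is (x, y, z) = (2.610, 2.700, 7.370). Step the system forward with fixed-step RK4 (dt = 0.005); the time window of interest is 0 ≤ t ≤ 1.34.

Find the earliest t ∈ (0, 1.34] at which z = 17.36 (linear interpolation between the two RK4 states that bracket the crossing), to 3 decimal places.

t=0.000: state=(2.610, 2.700, 7.370)
step 1 (dt=0.005): k1=(0.900, 20.482, -11.872), k2=(1.390, 20.528, -11.656), k3=(1.378, 20.538, -11.653), k4=(1.858, 20.593, -11.435); state += dt/6·(k1+2k2+2k3+k4)
t=0.005: state=(2.617, 2.803, 7.312)
t=0.010: state=(2.629, 2.906, 7.256)
t=0.015: state=(2.645, 3.010, 7.202)
continuing one RK4 step at a time; state shown every 10 steps (Δt=0.05):
t=0.050: state=(2.870, 3.776, 6.895)
t=0.100: state=(3.490, 5.050, 6.721)
t=0.150: state=(4.427, 6.615, 6.994)
t=0.200: state=(5.674, 8.458, 7.943)
t=0.250: state=(7.180, 10.362, 9.845)
t=0.300: state=(8.762, 11.776, 12.854)
t=0.350: state=(10.027, 11.886, 16.619)
t=0.355: state=(10.116, 11.799, 17.000)
next step: t=0.360: state=(10.195, 11.693, 17.375) — z has crossed 17.36
linear interpolation between t=0.355 (16.99956) and t=0.360 (17.37548) → t≈0.360

t = 0.360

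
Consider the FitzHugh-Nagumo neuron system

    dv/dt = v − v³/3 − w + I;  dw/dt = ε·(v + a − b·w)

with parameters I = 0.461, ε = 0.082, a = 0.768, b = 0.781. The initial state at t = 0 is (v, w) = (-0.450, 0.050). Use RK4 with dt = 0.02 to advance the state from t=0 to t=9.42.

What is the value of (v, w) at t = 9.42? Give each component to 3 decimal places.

t=0.000: state=(-0.450, 0.050)
step 1 (dt=0.02): k1=(-0.009, 0.023), k2=(-0.009, 0.023), k3=(-0.009, 0.023), k4=(-0.009, 0.023); state += dt/6·(k1+2k2+2k3+k4)
t=0.020: state=(-0.450, 0.050)
t=0.040: state=(-0.450, 0.051)
t=0.060: state=(-0.451, 0.051)
continuing one RK4 step at a time; state shown every 25 steps (Δt=0.5):
t=0.500: state=(-0.459, 0.061)
t=1.000: state=(-0.478, 0.071)
t=1.500: state=(-0.512, 0.080)
t=2.000: state=(-0.566, 0.087)
t=2.500: state=(-0.645, 0.091)
t=3.000: state=(-0.751, 0.091)
t=3.500: state=(-0.882, 0.086)
t=4.000: state=(-1.023, 0.076)
t=4.500: state=(-1.156, 0.061)
t=5.000: state=(-1.260, 0.041)
t=5.500: state=(-1.329, 0.018)
t=6.000: state=(-1.366, -0.006)
t=6.500: state=(-1.381, -0.030)
t=7.000: state=(-1.380, -0.054)
t=7.500: state=(-1.371, -0.077)
t=8.000: state=(-1.356, -0.098)
t=8.500: state=(-1.337, -0.119)
t=9.000: state=(-1.317, -0.138)
t=9.420: state=(-1.298, -0.152)

(v, w) = (-1.298, -0.152)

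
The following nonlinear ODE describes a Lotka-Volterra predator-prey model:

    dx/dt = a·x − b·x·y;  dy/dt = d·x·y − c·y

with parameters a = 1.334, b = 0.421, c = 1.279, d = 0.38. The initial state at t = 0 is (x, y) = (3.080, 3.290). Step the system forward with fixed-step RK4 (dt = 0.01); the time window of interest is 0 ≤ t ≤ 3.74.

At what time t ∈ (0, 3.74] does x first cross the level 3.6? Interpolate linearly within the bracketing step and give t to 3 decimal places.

t=0.000: state=(3.080, 3.290)
step 1 (dt=0.01): k1=(-0.157, -0.357), k2=(-0.155, -0.358), k3=(-0.155, -0.358), k4=(-0.153, -0.359); state += dt/6·(k1+2k2+2k3+k4)
t=0.010: state=(3.078, 3.286)
t=0.020: state=(3.077, 3.283)
t=0.030: state=(3.075, 3.279)
continuing one RK4 step at a time; state shown every 20 steps (Δt=0.2):
t=0.200: state=(3.058, 3.216)
t=0.400: state=(3.056, 3.141)
t=0.600: state=(3.072, 3.070)
t=0.800: state=(3.106, 3.005)
t=1.000: state=(3.157, 2.952)
t=1.200: state=(3.220, 2.912)
t=1.400: state=(3.294, 2.888)
t=1.600: state=(3.375, 2.881)
t=1.800: state=(3.456, 2.892)
t=2.000: state=(3.534, 2.921)
t=2.190: state=(3.598, 2.964)
next step: t=2.200: state=(3.602, 2.966) — x has crossed 3.6
linear interpolation between t=2.190 (3.59849) and t=2.200 (3.60158) → t≈2.195

t = 2.195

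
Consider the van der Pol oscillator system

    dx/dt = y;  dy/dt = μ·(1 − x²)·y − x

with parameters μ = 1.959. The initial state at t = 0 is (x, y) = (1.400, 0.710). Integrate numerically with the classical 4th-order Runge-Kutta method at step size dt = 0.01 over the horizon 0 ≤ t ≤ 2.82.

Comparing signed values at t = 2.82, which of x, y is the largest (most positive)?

largest component: y

t=0.000: state=(1.400, 0.710)
step 1 (dt=0.01): k1=(0.710, -2.735), k2=(0.696, -2.727), k3=(0.696, -2.726), k4=(0.683, -2.717); state += dt/6·(k1+2k2+2k3+k4)
t=0.010: state=(1.407, 0.683)
t=0.020: state=(1.414, 0.656)
t=0.030: state=(1.420, 0.629)
continuing one RK4 step at a time; state shown every 10 steps (Δt=0.1):
t=0.100: state=(1.458, 0.449)
t=0.200: state=(1.491, 0.225)
t=0.300: state=(1.504, 0.043)
t=0.400: state=(1.501, -0.100)
t=0.500: state=(1.485, -0.211)
t=0.600: state=(1.460, -0.300)
t=0.700: state=(1.426, -0.372)
t=0.800: state=(1.385, -0.436)
t=0.900: state=(1.339, -0.494)
t=1.000: state=(1.287, -0.551)
t=1.100: state=(1.229, -0.611)
t=1.200: state=(1.164, -0.676)
t=1.300: state=(1.093, -0.751)
t=1.400: state=(1.014, -0.839)
t=1.500: state=(0.924, -0.947)
t=1.600: state=(0.823, -1.081)
t=1.700: state=(0.707, -1.252)
t=1.800: state=(0.571, -1.473)
t=1.900: state=(0.410, -1.761)
t=2.000: state=(0.216, -2.134)
t=2.100: state=(-0.020, -2.600)
t=2.200: state=(-0.306, -3.126)
t=2.300: state=(-0.643, -3.584)
t=2.400: state=(-1.012, -3.722)
t=2.500: state=(-1.368, -3.305)
t=2.600: state=(-1.657, -2.421)
t=2.700: state=(-1.850, -1.459)
t=2.800: state=(-1.956, -0.721)
t=2.820: state=(-1.970, -0.607)
compare at T: x=-1.970, y=-0.607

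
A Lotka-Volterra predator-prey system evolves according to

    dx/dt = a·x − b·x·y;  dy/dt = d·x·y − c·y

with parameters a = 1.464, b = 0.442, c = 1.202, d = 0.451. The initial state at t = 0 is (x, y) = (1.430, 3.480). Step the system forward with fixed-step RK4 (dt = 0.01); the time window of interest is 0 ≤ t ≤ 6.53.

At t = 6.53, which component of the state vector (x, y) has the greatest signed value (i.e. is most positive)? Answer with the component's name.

largest component: x

t=0.000: state=(1.430, 3.480)
step 1 (dt=0.01): k1=(-0.106, -1.939), k2=(-0.100, -1.934), k3=(-0.100, -1.934), k4=(-0.094, -1.929); state += dt/6·(k1+2k2+2k3+k4)
t=0.010: state=(1.429, 3.461)
t=0.020: state=(1.428, 3.441)
t=0.030: state=(1.427, 3.422)
continuing one RK4 step at a time; state shown every 25 steps (Δt=0.25):
t=0.250: state=(1.440, 3.027)
t=0.500: state=(1.519, 2.647)
t=0.750: state=(1.664, 2.343)
t=1.000: state=(1.876, 2.117)
t=1.250: state=(2.160, 1.967)
t=1.500: state=(2.519, 1.895)
t=1.750: state=(2.946, 1.908)
t=2.000: state=(3.422, 2.022)
t=2.250: state=(3.900, 2.263)
t=2.500: state=(4.290, 2.663)
t=2.750: state=(4.472, 3.239)
t=3.000: state=(4.337, 3.954)
t=3.250: state=(3.881, 4.665)
t=3.500: state=(3.242, 5.165)
t=3.750: state=(2.611, 5.315)
t=4.000: state=(2.109, 5.127)
t=4.250: state=(1.763, 4.716)
t=4.500: state=(1.552, 4.204)
t=4.750: state=(1.448, 3.684)
t=5.000: state=(1.427, 3.205)
t=5.250: state=(1.479, 2.794)
t=5.500: state=(1.596, 2.459)
t=5.750: state=(1.780, 2.201)
t=6.000: state=(2.035, 2.019)
t=6.250: state=(2.363, 1.914)
t=6.500: state=(2.763, 1.891)
t=6.530: state=(2.815, 1.894)
compare at T: x=2.815, y=1.894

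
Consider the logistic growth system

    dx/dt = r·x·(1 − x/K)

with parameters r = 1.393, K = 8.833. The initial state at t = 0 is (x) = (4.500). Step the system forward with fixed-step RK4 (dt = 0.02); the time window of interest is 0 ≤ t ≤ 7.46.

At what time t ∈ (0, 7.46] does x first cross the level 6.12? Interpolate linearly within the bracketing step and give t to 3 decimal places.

t = 0.557

t=0.000: state=(4.500)
step 1 (dt=0.02): k1=(3.075), k2=(3.074), k3=(3.074), k4=(3.073); state += dt/6·(k1+2k2+2k3+k4)
t=0.020: state=(4.561)
t=0.040: state=(4.623)
t=0.060: state=(4.684)
continuing one RK4 step at a time; state shown every 25 steps (Δt=0.5):
t=0.500: state=(5.969)
t=0.540: state=(6.076)
next step: t=0.560: state=(6.128) — x has crossed 6.12
linear interpolation between t=0.540 (6.07568) and t=0.560 (6.12825) → t≈0.557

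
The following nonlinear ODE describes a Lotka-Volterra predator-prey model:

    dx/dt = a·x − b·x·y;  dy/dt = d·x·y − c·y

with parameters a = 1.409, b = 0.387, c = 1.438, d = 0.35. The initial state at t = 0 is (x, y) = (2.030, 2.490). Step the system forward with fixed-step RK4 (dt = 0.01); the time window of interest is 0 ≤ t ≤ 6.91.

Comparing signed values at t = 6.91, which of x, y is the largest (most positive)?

t=0.000: state=(2.030, 2.490)
step 1 (dt=0.01): k1=(0.904, -1.811), k2=(0.913, -1.801), k3=(0.913, -1.801), k4=(0.922, -1.790); state += dt/6·(k1+2k2+2k3+k4)
t=0.010: state=(2.039, 2.472)
t=0.020: state=(2.048, 2.454)
t=0.030: state=(2.058, 2.437)
continuing one RK4 step at a time; state shown every 25 steps (Δt=0.25):
t=0.250: state=(2.315, 2.100)
t=0.500: state=(2.725, 1.826)
t=0.750: state=(3.278, 1.655)
t=1.000: state=(3.988, 1.586)
t=1.250: state=(4.860, 1.629)
t=1.500: state=(5.860, 1.816)
t=1.750: state=(6.872, 2.214)
t=2.000: state=(7.646, 2.925)
t=2.250: state=(7.790, 4.036)
t=2.500: state=(7.017, 5.421)
t=2.750: state=(5.560, 6.578)
t=3.000: state=(4.074, 6.985)
t=3.250: state=(2.986, 6.618)
t=3.500: state=(2.323, 5.812)
t=3.750: state=(1.969, 4.886)
t=4.000: state=(1.822, 4.020)
t=4.250: state=(1.821, 3.288)
t=4.500: state=(1.941, 2.704)
t=4.750: state=(2.174, 2.258)
t=5.000: state=(2.527, 1.934)
t=5.250: state=(3.014, 1.718)
t=5.500: state=(3.653, 1.604)
t=5.750: state=(4.455, 1.594)
t=6.000: state=(5.406, 1.712)
t=6.250: state=(6.435, 2.006)
t=6.500: state=(7.356, 2.564)
t=6.750: state=(7.830, 3.495)
t=6.910: state=(7.712, 4.298)
compare at T: x=7.712, y=4.298

largest component: x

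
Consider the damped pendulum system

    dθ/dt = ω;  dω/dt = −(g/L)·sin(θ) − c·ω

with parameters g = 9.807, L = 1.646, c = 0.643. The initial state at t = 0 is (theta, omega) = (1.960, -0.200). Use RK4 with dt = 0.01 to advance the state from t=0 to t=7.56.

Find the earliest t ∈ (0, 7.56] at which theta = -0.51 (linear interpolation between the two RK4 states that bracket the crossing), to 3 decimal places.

t = 1.076

t=0.000: state=(1.960, -0.200)
step 1 (dt=0.01): k1=(-0.200, -5.384), k2=(-0.227, -5.369), k3=(-0.227, -5.369), k4=(-0.254, -5.354); state += dt/6·(k1+2k2+2k3+k4)
t=0.010: state=(1.958, -0.254)
t=0.020: state=(1.955, -0.307)
t=0.030: state=(1.952, -0.360)
continuing one RK4 step at a time; state shown every 25 steps (Δt=0.25):
t=0.250: state=(1.748, -1.479)
t=0.500: state=(1.231, -2.617)
t=0.750: state=(0.481, -3.246)
t=1.000: state=(-0.305, -2.856)
t=1.070: state=(-0.495, -2.571)
next step: t=1.080: state=(-0.521, -2.526) — theta has crossed -0.51
linear interpolation between t=1.070 (-0.49515) and t=1.080 (-0.52064) → t≈1.076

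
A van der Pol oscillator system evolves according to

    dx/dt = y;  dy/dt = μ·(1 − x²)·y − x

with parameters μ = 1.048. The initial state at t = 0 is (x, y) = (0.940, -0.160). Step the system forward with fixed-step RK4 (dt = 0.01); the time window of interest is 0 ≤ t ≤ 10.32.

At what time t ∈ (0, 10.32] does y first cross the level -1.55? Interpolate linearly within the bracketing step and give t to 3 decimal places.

t=0.000: state=(0.940, -0.160)
step 1 (dt=0.01): k1=(-0.160, -0.960), k2=(-0.165, -0.960), k3=(-0.165, -0.960), k4=(-0.170, -0.960); state += dt/6·(k1+2k2+2k3+k4)
t=0.010: state=(0.938, -0.170)
t=0.020: state=(0.937, -0.179)
t=0.030: state=(0.935, -0.189)
continuing one RK4 step at a time; state shown every 50 steps (Δt=0.5):
t=0.500: state=(0.739, -0.651)
t=1.000: state=(0.267, -1.276)
t=1.170: state=(0.027, -1.546)
next step: t=1.180: state=(0.012, -1.563) — y has crossed -1.55
linear interpolation between t=1.170 (-1.54644) and t=1.180 (-1.56292) → t≈1.172

t = 1.172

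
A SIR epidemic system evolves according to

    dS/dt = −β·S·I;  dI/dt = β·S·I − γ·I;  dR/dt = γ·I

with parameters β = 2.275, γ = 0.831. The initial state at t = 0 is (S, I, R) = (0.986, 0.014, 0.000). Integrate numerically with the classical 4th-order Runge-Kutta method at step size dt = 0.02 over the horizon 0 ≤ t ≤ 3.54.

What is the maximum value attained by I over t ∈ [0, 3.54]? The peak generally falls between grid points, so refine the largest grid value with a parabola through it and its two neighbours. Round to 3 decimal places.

max I = 0.272

t=0.000: state=(0.986, 0.014, 0.000)
step 1 (dt=0.02): k1=(-0.031, 0.020, 0.012), k2=(-0.032, 0.020, 0.012), k3=(-0.032, 0.020, 0.012), k4=(-0.032, 0.020, 0.012); state += dt/6·(k1+2k2+2k3+k4)
t=0.020: state=(0.985, 0.014, 0.000)
t=0.040: state=(0.985, 0.015, 0.000)
t=0.060: state=(0.984, 0.015, 0.001)
continuing one RK4 step at a time; state shown every 10 steps (Δt=0.2):
t=0.200: state=(0.979, 0.019, 0.003)
t=0.400: state=(0.969, 0.024, 0.006)
t=0.600: state=(0.957, 0.032, 0.011)
t=0.800: state=(0.941, 0.042, 0.017)
t=1.000: state=(0.921, 0.054, 0.025)
t=1.200: state=(0.895, 0.069, 0.035)
t=1.400: state=(0.864, 0.088, 0.048)
t=1.600: state=(0.826, 0.109, 0.065)
t=1.800: state=(0.782, 0.133, 0.085)
t=2.000: state=(0.732, 0.159, 0.109)
t=2.200: state=(0.676, 0.186, 0.138)
t=2.400: state=(0.618, 0.211, 0.171)
t=2.600: state=(0.558, 0.234, 0.208)
t=2.800: state=(0.500, 0.252, 0.248)
t=3.000: state=(0.444, 0.265, 0.291)
t=3.200: state=(0.393, 0.271, 0.336)
t=3.400: state=(0.347, 0.272, 0.381)
t=3.540: state=(0.319, 0.269, 0.412)
largest grid value and its neighbours: I(3.300)=0.27198, I(3.320)=0.27201, I(3.340)=0.27198
parabola through these three points peaks at t≈3.319 with I≈0.27201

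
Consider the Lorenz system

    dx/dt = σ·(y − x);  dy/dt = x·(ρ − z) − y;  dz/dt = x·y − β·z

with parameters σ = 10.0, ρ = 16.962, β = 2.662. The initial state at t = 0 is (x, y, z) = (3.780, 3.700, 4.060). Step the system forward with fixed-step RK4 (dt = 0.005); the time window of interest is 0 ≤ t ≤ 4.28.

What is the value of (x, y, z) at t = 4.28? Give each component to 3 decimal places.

(x, y, z) = (4.238, 6.588, 6.787)

t=0.000: state=(3.780, 3.700, 4.060)
step 1 (dt=0.005): k1=(-0.800, 45.070, 3.178), k2=(0.347, 44.901, 3.575), k3=(0.314, 44.935, 3.582), k4=(1.431, 44.797, 3.986); state += dt/6·(k1+2k2+2k3+k4)
t=0.005: state=(3.782, 3.925, 4.078)
t=0.010: state=(3.794, 4.148, 4.100)
t=0.015: state=(3.817, 4.371, 4.126)
continuing one RK4 step at a time; state shown every 40 steps (Δt=0.2):
t=0.200: state=(9.343, 13.633, 11.695)
t=0.400: state=(8.673, 3.276, 24.145)
t=0.600: state=(1.333, -0.024, 14.688)
t=0.800: state=(0.522, 0.622, 8.653)
t=1.000: state=(1.296, 2.063, 5.258)
t=1.200: state=(4.597, 7.541, 5.220)
t=1.400: state=(11.796, 13.189, 20.176)
t=1.600: state=(4.714, 0.396, 20.306)
t=1.800: state=(0.767, 0.338, 11.953)
t=2.000: state=(0.863, 1.253, 7.104)
t=2.200: state=(2.653, 4.311, 4.895)
t=2.400: state=(8.767, 12.962, 11.028)
t=2.600: state=(9.203, 4.298, 24.176)
t=2.800: state=(1.745, 0.230, 15.152)
t=3.000: state=(0.902, 1.112, 8.995)
t=3.200: state=(2.229, 3.502, 5.810)
t=3.400: state=(7.180, 10.998, 8.820)
t=3.600: state=(10.644, 7.492, 23.923)
t=3.800: state=(2.758, 0.513, 16.776)
t=4.000: state=(1.261, 1.428, 10.058)
t=4.200: state=(2.740, 4.184, 6.725)
t=4.280: state=(4.238, 6.588, 6.787)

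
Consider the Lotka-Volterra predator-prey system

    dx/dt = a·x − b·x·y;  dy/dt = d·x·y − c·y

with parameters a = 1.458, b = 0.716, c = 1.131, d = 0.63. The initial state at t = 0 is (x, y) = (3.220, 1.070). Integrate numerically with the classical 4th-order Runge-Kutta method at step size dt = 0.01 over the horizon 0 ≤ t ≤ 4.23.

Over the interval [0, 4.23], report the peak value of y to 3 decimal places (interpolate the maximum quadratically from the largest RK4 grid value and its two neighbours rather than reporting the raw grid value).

max y = 4.171

t=0.000: state=(3.220, 1.070)
step 1 (dt=0.01): k1=(2.228, 0.960), k2=(2.224, 0.972), k3=(2.224, 0.972), k4=(2.221, 0.984); state += dt/6·(k1+2k2+2k3+k4)
t=0.010: state=(3.242, 1.080)
t=0.020: state=(3.264, 1.090)
t=0.030: state=(3.286, 1.100)
continuing one RK4 step at a time; state shown every 20 steps (Δt=0.2):
t=0.200: state=(3.638, 1.316)
t=0.400: state=(3.933, 1.694)
t=0.600: state=(3.983, 2.232)
t=0.800: state=(3.696, 2.898)
t=1.000: state=(3.113, 3.557)
t=1.200: state=(2.414, 4.019)
t=1.400: state=(1.791, 4.171)
t=1.600: state=(1.328, 4.042)
t=1.800: state=(1.017, 3.732)
t=2.000: state=(0.820, 3.338)
t=2.200: state=(0.701, 2.928)
t=2.400: state=(0.635, 2.539)
t=2.600: state=(0.606, 2.189)
t=2.800: state=(0.606, 1.884)
t=3.000: state=(0.632, 1.624)
t=3.200: state=(0.681, 1.406)
t=3.400: state=(0.755, 1.228)
t=3.600: state=(0.857, 1.083)
t=3.800: state=(0.990, 0.970)
t=4.000: state=(1.161, 0.886)
t=4.200: state=(1.375, 0.829)
t=4.230: state=(1.411, 0.822)
largest grid value and its neighbours: y(1.390)=4.17104, y(1.400)=4.17129, y(1.410)=4.17081
parabola through these three points peaks at t≈1.398 with y≈4.17130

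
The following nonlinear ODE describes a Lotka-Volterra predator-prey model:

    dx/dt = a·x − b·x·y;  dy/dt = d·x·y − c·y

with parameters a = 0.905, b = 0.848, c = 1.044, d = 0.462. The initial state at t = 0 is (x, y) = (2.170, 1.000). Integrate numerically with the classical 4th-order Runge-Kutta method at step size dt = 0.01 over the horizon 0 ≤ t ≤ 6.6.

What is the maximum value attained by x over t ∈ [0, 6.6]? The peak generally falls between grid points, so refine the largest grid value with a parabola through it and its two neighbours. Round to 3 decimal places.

max x = 2.427

t=0.000: state=(2.170, 1.000)
step 1 (dt=0.01): k1=(0.124, -0.041), k2=(0.124, -0.041), k3=(0.124, -0.041), k4=(0.125, -0.041); state += dt/6·(k1+2k2+2k3+k4)
t=0.010: state=(2.171, 1.000)
t=0.020: state=(2.172, 0.999)
t=0.030: state=(2.174, 0.999)
continuing one RK4 step at a time; state shown every 25 steps (Δt=0.25):
t=0.250: state=(2.203, 0.992)
t=0.500: state=(2.240, 0.987)
t=0.750: state=(2.279, 0.987)
t=1.000: state=(2.317, 0.991)
t=1.250: state=(2.352, 1.000)
t=1.500: state=(2.383, 1.013)
t=1.750: state=(2.407, 1.029)
t=2.000: state=(2.422, 1.047)
t=2.250: state=(2.427, 1.068)
t=2.500: state=(2.421, 1.088)
t=2.750: state=(2.406, 1.108)
t=3.000: state=(2.381, 1.125)
t=3.250: state=(2.348, 1.139)
t=3.500: state=(2.310, 1.148)
t=3.750: state=(2.270, 1.152)
t=4.000: state=(2.230, 1.151)
t=4.250: state=(2.192, 1.144)
t=4.500: state=(2.159, 1.133)
t=4.750: state=(2.132, 1.118)
t=5.000: state=(2.113, 1.100)
t=5.250: state=(2.103, 1.081)
t=5.500: state=(2.101, 1.061)
t=5.750: state=(2.108, 1.043)
t=6.000: state=(2.123, 1.025)
t=6.250: state=(2.145, 1.010)
t=6.500: state=(2.174, 0.999)
t=6.600: state=(2.187, 0.995)
largest grid value and its neighbours: x(2.240)=2.42680, x(2.250)=2.42680, x(2.260)=2.42679
parabola through these three points peaks at t≈2.246 with x≈2.42680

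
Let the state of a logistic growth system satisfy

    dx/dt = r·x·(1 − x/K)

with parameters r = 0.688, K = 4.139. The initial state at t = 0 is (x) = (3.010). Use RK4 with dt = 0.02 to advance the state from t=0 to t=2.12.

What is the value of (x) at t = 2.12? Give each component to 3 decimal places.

(x) = (3.807)

t=0.000: state=(3.010)
step 1 (dt=0.02): k1=(0.565), k2=(0.563), k3=(0.563), k4=(0.561); state += dt/6·(k1+2k2+2k3+k4)
t=0.020: state=(3.021)
t=0.040: state=(3.032)
t=0.060: state=(3.044)
continuing one RK4 step at a time; state shown every 5 steps (Δt=0.1):
t=0.100: state=(3.066)
t=0.200: state=(3.119)
t=0.300: state=(3.171)
t=0.400: state=(3.221)
t=0.500: state=(3.270)
t=0.600: state=(3.316)
t=0.700: state=(3.360)
t=0.800: state=(3.403)
t=0.900: state=(3.444)
t=1.000: state=(3.483)
t=1.100: state=(3.520)
t=1.200: state=(3.555)
t=1.300: state=(3.589)
t=1.400: state=(3.621)
t=1.500: state=(3.651)
t=1.600: state=(3.680)
t=1.700: state=(3.707)
t=1.800: state=(3.733)
t=1.900: state=(3.758)
t=2.000: state=(3.781)
t=2.100: state=(3.803)
t=2.120: state=(3.807)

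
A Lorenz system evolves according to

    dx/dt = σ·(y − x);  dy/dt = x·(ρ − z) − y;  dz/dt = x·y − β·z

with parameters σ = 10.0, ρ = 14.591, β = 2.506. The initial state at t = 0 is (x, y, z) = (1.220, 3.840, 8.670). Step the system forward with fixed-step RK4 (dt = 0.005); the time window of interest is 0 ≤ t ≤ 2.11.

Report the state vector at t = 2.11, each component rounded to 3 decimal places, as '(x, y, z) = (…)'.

(x, y, z) = (6.707, 7.969, 12.124)

t=0.000: state=(1.220, 3.840, 8.670)
step 1 (dt=0.005): k1=(26.200, 3.384, -17.042), k2=(25.630, 3.818, -16.673), k3=(25.655, 3.807, -16.679), k4=(25.108, 4.237, -16.315); state += dt/6·(k1+2k2+2k3+k4)
t=0.005: state=(1.348, 3.859, 8.587)
t=0.010: state=(1.471, 3.882, 8.507)
t=0.015: state=(1.589, 3.910, 8.431)
continuing one RK4 step at a time; state shown every 20 steps (Δt=0.1):
t=0.100: state=(3.204, 4.924, 7.645)
t=0.200: state=(5.059, 7.124, 8.179)
t=0.300: state=(7.263, 9.442, 11.009)
t=0.400: state=(8.837, 9.460, 15.657)
t=0.500: state=(8.155, 6.289, 18.325)
t=0.600: state=(5.815, 3.409, 17.170)
t=0.700: state=(3.867, 2.471, 14.539)
t=0.800: state=(3.014, 2.651, 12.055)
t=0.900: state=(3.035, 3.401, 10.170)
t=1.000: state=(3.707, 4.679, 9.107)
t=1.100: state=(4.968, 6.499, 9.240)
t=1.200: state=(6.655, 8.380, 11.093)
t=1.300: state=(8.041, 8.855, 14.454)
t=1.400: state=(7.953, 6.953, 17.035)
t=1.500: state=(6.382, 4.515, 16.869)
t=1.600: state=(4.696, 3.339, 14.972)
t=1.700: state=(3.777, 3.290, 12.842)
t=1.800: state=(3.667, 3.902, 11.149)
t=1.900: state=(4.200, 5.013, 10.213)
t=2.000: state=(5.251, 6.505, 10.365)
t=2.100: state=(6.579, 7.877, 11.899)
t=2.110: state=(6.707, 7.969, 12.124)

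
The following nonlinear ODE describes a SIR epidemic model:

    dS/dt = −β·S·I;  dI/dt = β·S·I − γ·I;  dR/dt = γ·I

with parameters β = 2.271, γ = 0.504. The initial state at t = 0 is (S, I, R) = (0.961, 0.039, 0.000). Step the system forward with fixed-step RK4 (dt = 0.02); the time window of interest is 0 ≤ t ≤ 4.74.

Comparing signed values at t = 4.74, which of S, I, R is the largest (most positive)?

largest component: R

t=0.000: state=(0.961, 0.039, 0.000)
step 1 (dt=0.02): k1=(-0.085, 0.065, 0.020), k2=(-0.086, 0.066, 0.020), k3=(-0.086, 0.066, 0.020), k4=(-0.088, 0.068, 0.020); state += dt/6·(k1+2k2+2k3+k4)
t=0.020: state=(0.959, 0.040, 0.000)
t=0.040: state=(0.957, 0.042, 0.001)
t=0.060: state=(0.956, 0.043, 0.001)
continuing one RK4 step at a time; state shown every 10 steps (Δt=0.2):
t=0.200: state=(0.941, 0.054, 0.005)
t=0.400: state=(0.914, 0.075, 0.011)
t=0.600: state=(0.878, 0.102, 0.020)
t=0.800: state=(0.832, 0.136, 0.032)
t=1.000: state=(0.776, 0.177, 0.048)
t=1.200: state=(0.708, 0.224, 0.068)
t=1.400: state=(0.632, 0.275, 0.093)
t=1.600: state=(0.552, 0.325, 0.123)
t=1.800: state=(0.471, 0.371, 0.158)
t=2.000: state=(0.395, 0.408, 0.198)
t=2.200: state=(0.326, 0.434, 0.240)
t=2.400: state=(0.266, 0.449, 0.285)
t=2.600: state=(0.217, 0.453, 0.330)
t=2.800: state=(0.177, 0.447, 0.376)
t=3.000: state=(0.145, 0.435, 0.420)
t=3.200: state=(0.119, 0.418, 0.463)
t=3.400: state=(0.099, 0.397, 0.504)
t=3.600: state=(0.083, 0.374, 0.543)
t=3.800: state=(0.071, 0.350, 0.580)
t=4.000: state=(0.061, 0.326, 0.614)
t=4.200: state=(0.052, 0.302, 0.645)
t=4.400: state=(0.046, 0.279, 0.675)
t=4.600: state=(0.041, 0.258, 0.702)
t=4.740: state=(0.038, 0.243, 0.719)
compare at T: S=0.038, I=0.243, R=0.719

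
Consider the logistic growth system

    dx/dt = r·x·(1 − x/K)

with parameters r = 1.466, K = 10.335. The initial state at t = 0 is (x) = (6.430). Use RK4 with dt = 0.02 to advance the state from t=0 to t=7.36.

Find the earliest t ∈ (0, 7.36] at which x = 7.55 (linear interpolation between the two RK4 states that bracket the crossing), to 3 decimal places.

t=0.000: state=(6.430)
step 1 (dt=0.02): k1=(3.562), k2=(3.549), k3=(3.549), k4=(3.536); state += dt/6·(k1+2k2+2k3+k4)
t=0.020: state=(6.501)
t=0.040: state=(6.571)
t=0.060: state=(6.641)
t=0.340: state=(7.550)
next step: t=0.360: state=(7.609) — x has crossed 7.55
linear interpolation between t=0.340 (7.54971) and t=0.360 (7.60896) → t≈0.340

t = 0.340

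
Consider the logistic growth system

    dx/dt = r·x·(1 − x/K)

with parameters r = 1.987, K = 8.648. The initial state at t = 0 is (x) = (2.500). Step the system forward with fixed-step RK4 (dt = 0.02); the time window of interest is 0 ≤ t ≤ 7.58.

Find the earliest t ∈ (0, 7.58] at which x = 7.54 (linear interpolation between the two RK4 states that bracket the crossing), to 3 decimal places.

t=0.000: state=(2.500)
step 1 (dt=0.02): k1=(3.531), k2=(3.561), k3=(3.561), k4=(3.590); state += dt/6·(k1+2k2+2k3+k4)
t=0.020: state=(2.571)
t=0.040: state=(2.644)
t=0.060: state=(2.717)
continuing one RK4 step at a time; state shown every 25 steps (Δt=0.5):
t=0.500: state=(4.526)
t=1.000: state=(6.467)
t=1.400: state=(7.505)
next step: t=1.420: state=(7.544) — x has crossed 7.54
linear interpolation between t=1.400 (7.50505) and t=1.420 (7.54390) → t≈1.418

t = 1.418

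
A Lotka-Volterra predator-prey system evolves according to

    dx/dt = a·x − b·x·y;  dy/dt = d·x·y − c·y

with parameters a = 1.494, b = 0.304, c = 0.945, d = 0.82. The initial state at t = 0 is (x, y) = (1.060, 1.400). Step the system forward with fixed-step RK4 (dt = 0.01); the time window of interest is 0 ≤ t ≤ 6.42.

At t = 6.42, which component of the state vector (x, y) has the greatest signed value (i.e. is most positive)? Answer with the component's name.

t=0.000: state=(1.060, 1.400)
step 1 (dt=0.01): k1=(1.133, -0.106), k2=(1.139, -0.100), k3=(1.139, -0.100), k4=(1.145, -0.093); state += dt/6·(k1+2k2+2k3+k4)
t=0.010: state=(1.071, 1.399)
t=0.020: state=(1.083, 1.398)
t=0.030: state=(1.095, 1.397)
continuing one RK4 step at a time; state shown every 25 steps (Δt=0.25):
t=0.250: state=(1.384, 1.418)
t=0.500: state=(1.798, 1.549)
t=0.750: state=(2.299, 1.859)
t=1.000: state=(2.839, 2.486)
t=1.250: state=(3.277, 3.687)
t=1.500: state=(3.342, 5.791)
t=1.750: state=(2.809, 8.677)
t=2.000: state=(1.907, 11.128)
t=2.250: state=(1.140, 11.947)
t=2.500: state=(0.680, 11.314)
t=2.750: state=(0.439, 9.991)
t=3.000: state=(0.315, 8.510)
t=3.250: state=(0.253, 7.118)
t=3.500: state=(0.225, 5.900)
t=3.750: state=(0.217, 4.872)
t=4.000: state=(0.225, 4.025)
t=4.250: state=(0.247, 3.335)
t=4.500: state=(0.285, 2.780)
t=4.750: state=(0.341, 2.340)
t=5.000: state=(0.421, 1.997)
t=5.250: state=(0.531, 1.737)
t=5.500: state=(0.681, 1.552)
t=5.750: state=(0.883, 1.437)
t=6.000: state=(1.153, 1.396)
t=6.250: state=(1.504, 1.445)
t=6.420: state=(1.796, 1.548)
compare at T: x=1.796, y=1.548

largest component: x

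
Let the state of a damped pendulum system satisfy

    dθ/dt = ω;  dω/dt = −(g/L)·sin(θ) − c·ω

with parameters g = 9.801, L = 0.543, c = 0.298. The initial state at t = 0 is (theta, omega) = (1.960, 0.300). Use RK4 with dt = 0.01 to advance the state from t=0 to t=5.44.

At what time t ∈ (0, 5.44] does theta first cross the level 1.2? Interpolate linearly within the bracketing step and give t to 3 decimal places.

t=0.000: state=(1.960, 0.300)
step 1 (dt=0.01): k1=(0.300, -16.789), k2=(0.216, -16.754), k3=(0.216, -16.757), k4=(0.132, -16.724); state += dt/6·(k1+2k2+2k3+k4)
t=0.010: state=(1.962, 0.132)
t=0.020: state=(1.963, -0.035)
t=0.030: state=(1.961, -0.201)
continuing one RK4 step at a time; state shown every 20 steps (Δt=0.2):
t=0.200: state=(1.687, -3.047)
t=0.310: state=(1.249, -4.879)
next step: t=0.320: state=(1.200, -5.034) — theta has crossed 1.2
linear interpolation between t=0.310 (1.24947) and t=0.320 (1.19991) → t≈0.320

t = 0.320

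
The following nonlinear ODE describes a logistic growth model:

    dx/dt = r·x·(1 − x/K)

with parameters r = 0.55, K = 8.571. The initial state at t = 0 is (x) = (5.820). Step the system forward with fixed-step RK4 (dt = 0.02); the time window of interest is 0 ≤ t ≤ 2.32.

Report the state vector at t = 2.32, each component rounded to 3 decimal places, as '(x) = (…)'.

t=0.000: state=(5.820)
step 1 (dt=0.02): k1=(1.027), k2=(1.025), k3=(1.025), k4=(1.023); state += dt/6·(k1+2k2+2k3+k4)
t=0.020: state=(5.841)
t=0.040: state=(5.861)
t=0.060: state=(5.881)
continuing one RK4 step at a time; state shown every 5 steps (Δt=0.1):
t=0.100: state=(5.922)
t=0.200: state=(6.021)
t=0.300: state=(6.119)
t=0.400: state=(6.214)
t=0.500: state=(6.307)
t=0.600: state=(6.397)
t=0.700: state=(6.485)
t=0.800: state=(6.571)
t=0.900: state=(6.654)
t=1.000: state=(6.734)
t=1.100: state=(6.813)
t=1.200: state=(6.888)
t=1.300: state=(6.961)
t=1.400: state=(7.032)
t=1.500: state=(7.100)
t=1.600: state=(7.166)
t=1.700: state=(7.229)
t=1.800: state=(7.291)
t=1.900: state=(7.349)
t=2.000: state=(7.406)
t=2.100: state=(7.460)
t=2.200: state=(7.512)
t=2.300: state=(7.562)
t=2.320: state=(7.572)

(x) = (7.572)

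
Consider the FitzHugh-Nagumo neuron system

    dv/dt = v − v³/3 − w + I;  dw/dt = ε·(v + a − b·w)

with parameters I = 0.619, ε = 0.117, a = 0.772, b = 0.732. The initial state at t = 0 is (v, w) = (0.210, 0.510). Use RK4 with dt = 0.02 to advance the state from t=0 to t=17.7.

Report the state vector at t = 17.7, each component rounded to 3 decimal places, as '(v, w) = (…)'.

t=0.000: state=(0.210, 0.510)
step 1 (dt=0.02): k1=(0.316, 0.071), k2=(0.318, 0.072), k3=(0.318, 0.072), k4=(0.321, 0.072); state += dt/6·(k1+2k2+2k3+k4)
t=0.020: state=(0.216, 0.511)
t=0.040: state=(0.223, 0.513)
t=0.060: state=(0.229, 0.514)
continuing one RK4 step at a time; state shown every 50 steps (Δt=1):
t=1.000: state=(0.658, 0.601)
t=2.000: state=(1.245, 0.747)
t=3.000: state=(1.498, 0.930)
t=4.000: state=(1.474, 1.108)
t=5.000: state=(1.366, 1.263)
t=6.000: state=(1.223, 1.391)
t=7.000: state=(1.042, 1.491)
t=8.000: state=(0.790, 1.559)
t=9.000: state=(0.349, 1.584)
t=10.000: state=(-0.677, 1.529)
t=11.000: state=(-1.852, 1.337)
t=12.000: state=(-1.952, 1.096)
t=13.000: state=(-1.881, 0.877)
t=14.000: state=(-1.801, 0.685)
t=15.000: state=(-1.721, 0.518)
t=16.000: state=(-1.642, 0.374)
t=17.000: state=(-1.563, 0.250)
t=17.700: state=(-1.508, 0.175)

(v, w) = (-1.508, 0.175)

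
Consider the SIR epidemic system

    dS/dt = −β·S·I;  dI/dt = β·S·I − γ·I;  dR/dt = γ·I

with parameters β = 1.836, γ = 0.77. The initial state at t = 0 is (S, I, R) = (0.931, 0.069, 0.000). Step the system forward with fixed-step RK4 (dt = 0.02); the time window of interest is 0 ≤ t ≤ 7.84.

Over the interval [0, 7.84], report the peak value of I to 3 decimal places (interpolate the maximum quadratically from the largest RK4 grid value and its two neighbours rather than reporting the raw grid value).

max I = 0.246

t=0.000: state=(0.931, 0.069, 0.000)
step 1 (dt=0.02): k1=(-0.118, 0.065, 0.053), k2=(-0.119, 0.065, 0.054), k3=(-0.119, 0.065, 0.054), k4=(-0.120, 0.066, 0.054); state += dt/6·(k1+2k2+2k3+k4)
t=0.020: state=(0.929, 0.070, 0.001)
t=0.040: state=(0.926, 0.072, 0.002)
t=0.060: state=(0.924, 0.073, 0.003)
continuing one RK4 step at a time; state shown every 25 steps (Δt=0.5):
t=0.500: state=(0.859, 0.107, 0.034)
t=1.000: state=(0.763, 0.154, 0.084)
t=1.500: state=(0.648, 0.200, 0.152)
t=2.000: state=(0.531, 0.234, 0.236)
t=2.500: state=(0.425, 0.246, 0.329)
t=3.000: state=(0.340, 0.238, 0.423)
t=3.500: state=(0.276, 0.214, 0.510)
t=4.000: state=(0.230, 0.184, 0.587)
t=4.500: state=(0.197, 0.152, 0.651)
t=5.000: state=(0.174, 0.122, 0.704)
t=5.500: state=(0.157, 0.097, 0.746)
t=6.000: state=(0.145, 0.076, 0.779)
t=6.500: state=(0.137, 0.059, 0.805)
t=7.000: state=(0.130, 0.045, 0.825)
t=7.500: state=(0.126, 0.035, 0.840)
t=7.840: state=(0.123, 0.029, 0.848)
largest grid value and its neighbours: I(2.500)=0.24613, I(2.520)=0.24616, I(2.540)=0.24616
parabola through these three points peaks at t≈2.529 with I≈0.24616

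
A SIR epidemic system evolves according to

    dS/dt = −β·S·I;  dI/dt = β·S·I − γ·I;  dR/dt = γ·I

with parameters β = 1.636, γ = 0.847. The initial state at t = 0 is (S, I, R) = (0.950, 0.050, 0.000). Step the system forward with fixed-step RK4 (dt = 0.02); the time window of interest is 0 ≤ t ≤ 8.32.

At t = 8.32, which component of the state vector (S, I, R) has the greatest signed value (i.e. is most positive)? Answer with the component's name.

t=0.000: state=(0.950, 0.050, 0.000)
step 1 (dt=0.02): k1=(-0.078, 0.035, 0.042), k2=(-0.078, 0.036, 0.043), k3=(-0.078, 0.036, 0.043), k4=(-0.079, 0.036, 0.043); state += dt/6·(k1+2k2+2k3+k4)
t=0.020: state=(0.948, 0.051, 0.001)
t=0.040: state=(0.947, 0.051, 0.002)
t=0.060: state=(0.945, 0.052, 0.003)
continuing one RK4 step at a time; state shown every 25 steps (Δt=0.5):
t=0.500: state=(0.905, 0.070, 0.025)
t=1.000: state=(0.846, 0.094, 0.060)
t=1.500: state=(0.776, 0.119, 0.105)
t=2.000: state=(0.697, 0.143, 0.161)
t=2.500: state=(0.615, 0.160, 0.225)
t=3.000: state=(0.538, 0.168, 0.295)
t=3.500: state=(0.469, 0.166, 0.366)
t=4.000: state=(0.411, 0.155, 0.434)
t=4.500: state=(0.364, 0.139, 0.496)
t=5.000: state=(0.327, 0.121, 0.552)
t=5.500: state=(0.299, 0.102, 0.599)
t=6.000: state=(0.277, 0.085, 0.638)
t=6.500: state=(0.260, 0.069, 0.671)
t=7.000: state=(0.247, 0.056, 0.697)
t=7.500: state=(0.237, 0.044, 0.718)
t=8.000: state=(0.230, 0.035, 0.735)
t=8.320: state=(0.226, 0.030, 0.744)
compare at T: S=0.226, I=0.030, R=0.744

largest component: R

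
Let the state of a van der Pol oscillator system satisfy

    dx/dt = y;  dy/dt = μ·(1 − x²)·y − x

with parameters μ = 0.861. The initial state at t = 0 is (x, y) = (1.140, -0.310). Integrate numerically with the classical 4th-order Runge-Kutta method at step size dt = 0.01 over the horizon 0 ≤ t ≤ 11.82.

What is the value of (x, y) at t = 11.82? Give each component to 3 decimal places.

(x, y) = (1.836, 1.090)

t=0.000: state=(1.140, -0.310)
step 1 (dt=0.01): k1=(-0.310, -1.060), k2=(-0.315, -1.058), k3=(-0.315, -1.058), k4=(-0.321, -1.056); state += dt/6·(k1+2k2+2k3+k4)
t=0.010: state=(1.137, -0.321)
t=0.020: state=(1.134, -0.331)
t=0.030: state=(1.130, -0.342)
continuing one RK4 step at a time; state shown every 50 steps (Δt=0.5):
t=0.500: state=(0.857, -0.819)
t=1.000: state=(0.304, -1.425)
t=1.500: state=(-0.584, -2.069)
t=2.000: state=(-1.528, -1.372)
t=2.500: state=(-1.841, -0.003)
t=3.000: state=(-1.673, 0.586)
t=3.500: state=(-1.292, 0.937)
t=4.000: state=(-0.712, 1.432)
t=4.500: state=(0.201, 2.257)
t=5.000: state=(1.398, 2.105)
t=5.500: state=(1.979, 0.282)
t=6.000: state=(1.888, -0.488)
t=6.500: state=(1.562, -0.799)
t=7.000: state=(1.082, -1.150)
t=7.500: state=(0.363, -1.794)
t=8.000: state=(-0.747, -2.537)
t=8.500: state=(-1.792, -1.241)
t=9.000: state=(-1.995, 0.189)
t=9.500: state=(-1.769, 0.643)
t=10.000: state=(-1.377, 0.933)
t=10.500: state=(-0.810, 1.380)
t=11.000: state=(0.067, 2.186)
t=11.500: state=(1.282, 2.294)
t=11.820: state=(1.836, 1.090)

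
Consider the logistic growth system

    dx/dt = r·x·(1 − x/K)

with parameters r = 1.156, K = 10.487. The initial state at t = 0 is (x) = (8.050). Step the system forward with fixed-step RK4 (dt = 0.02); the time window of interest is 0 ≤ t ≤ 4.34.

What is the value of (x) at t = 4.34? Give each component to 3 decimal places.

t=0.000: state=(8.050)
step 1 (dt=0.02): k1=(2.163), k2=(2.149), k3=(2.149), k4=(2.136); state += dt/6·(k1+2k2+2k3+k4)
t=0.020: state=(8.093)
t=0.040: state=(8.135)
t=0.060: state=(8.177)
continuing one RK4 step at a time; state shown every 10 steps (Δt=0.2):
t=0.200: state=(8.456)
t=0.400: state=(8.808)
t=0.600: state=(9.109)
t=0.800: state=(9.363)
t=1.000: state=(9.575)
t=1.200: state=(9.750)
t=1.400: state=(9.893)
t=1.600: state=(10.010)
t=1.800: state=(10.105)
t=2.000: state=(10.182)
t=2.200: state=(10.243)
t=2.400: state=(10.293)
t=2.600: state=(10.332)
t=2.800: state=(10.364)
t=3.000: state=(10.389)
t=3.200: state=(10.409)
t=3.400: state=(10.425)
t=3.600: state=(10.438)
t=3.800: state=(10.448)
t=4.000: state=(10.456)
t=4.200: state=(10.462)
t=4.340: state=(10.466)

(x) = (10.466)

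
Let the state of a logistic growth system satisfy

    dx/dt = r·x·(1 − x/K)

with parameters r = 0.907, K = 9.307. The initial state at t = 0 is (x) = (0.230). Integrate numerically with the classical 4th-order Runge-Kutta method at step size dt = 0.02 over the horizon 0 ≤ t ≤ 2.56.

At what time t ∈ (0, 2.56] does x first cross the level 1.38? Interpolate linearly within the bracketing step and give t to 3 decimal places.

t = 2.125

t=0.000: state=(0.230)
step 1 (dt=0.02): k1=(0.203), k2=(0.205), k3=(0.205), k4=(0.207); state += dt/6·(k1+2k2+2k3+k4)
t=0.020: state=(0.234)
t=0.040: state=(0.238)
t=0.060: state=(0.243)
continuing one RK4 step at a time; state shown every 5 steps (Δt=0.1):
t=0.100: state=(0.251)
t=0.200: state=(0.274)
t=0.300: state=(0.300)
t=0.400: state=(0.327)
t=0.500: state=(0.357)
t=0.600: state=(0.389)
t=0.700: state=(0.425)
t=0.800: state=(0.463)
t=0.900: state=(0.505)
t=1.000: state=(0.550)
t=1.100: state=(0.598)
t=1.200: state=(0.651)
t=1.300: state=(0.708)
t=1.400: state=(0.770)
t=1.500: state=(0.837)
t=1.600: state=(0.908)
t=1.700: state=(0.985)
t=1.800: state=(1.068)
t=1.900: state=(1.157)
t=2.000: state=(1.252)
t=2.100: state=(1.354)
t=2.120: state=(1.375)
next step: t=2.140: state=(1.396) — x has crossed 1.38
linear interpolation between t=2.120 (1.37485) and t=2.140 (1.39624) → t≈2.125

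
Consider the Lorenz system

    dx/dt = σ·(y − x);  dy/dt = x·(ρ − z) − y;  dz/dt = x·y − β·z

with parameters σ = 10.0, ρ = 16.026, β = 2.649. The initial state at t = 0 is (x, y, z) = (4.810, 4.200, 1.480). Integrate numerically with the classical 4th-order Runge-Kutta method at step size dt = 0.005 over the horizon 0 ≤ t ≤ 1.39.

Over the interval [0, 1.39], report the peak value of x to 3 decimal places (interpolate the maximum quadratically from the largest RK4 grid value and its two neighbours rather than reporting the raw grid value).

t=0.000: state=(4.810, 4.200, 1.480)
step 1 (dt=0.005): k1=(-6.100, 65.766, 16.281), k2=(-4.303, 65.185, 16.898), k3=(-4.363, 65.244, 16.906), k4=(-2.620, 64.718, 17.528); state += dt/6·(k1+2k2+2k3+k4)
t=0.005: state=(4.788, 4.526, 1.565)
t=0.010: state=(4.783, 4.848, 1.655)
t=0.015: state=(4.794, 5.165, 1.753)
continuing one RK4 step at a time; state shown every 10 steps (Δt=0.05):
t=0.050: state=(5.246, 7.356, 2.644)
t=0.100: state=(6.757, 10.571, 4.839)
t=0.150: state=(8.925, 13.601, 8.728)
t=0.200: state=(11.166, 15.096, 14.553)
t=0.250: state=(12.451, 13.288, 20.848)
t=0.300: state=(11.804, 8.432, 24.586)
t=0.350: state=(9.368, 3.444, 24.464)
t=0.400: state=(6.326, 0.443, 22.096)
t=0.450: state=(3.717, -0.732, 19.305)
t=0.500: state=(1.896, -0.979, 16.796)
t=0.550: state=(0.774, -0.920, 14.655)
t=0.600: state=(0.127, -0.832, 12.820)
t=0.650: state=(-0.243, -0.809, 11.233)
t=0.700: state=(-0.475, -0.869, 9.854)
t=0.750: state=(-0.659, -1.016, 8.656)
t=0.800: state=(-0.848, -1.257, 7.623)
t=0.850: state=(-1.080, -1.612, 6.742)
t=0.900: state=(-1.391, -2.113, 6.013)
t=0.950: state=(-1.816, -2.813, 5.451)
t=1.000: state=(-2.404, -3.778, 5.100)
t=1.050: state=(-3.211, -5.088, 5.050)
t=1.100: state=(-4.302, -6.808, 5.470)
t=1.150: state=(-5.727, -8.914, 6.644)
t=1.200: state=(-7.459, -11.137, 8.941)
t=1.250: state=(-9.288, -12.757, 12.588)
t=1.300: state=(-10.711, -12.688, 17.116)
t=1.350: state=(-11.059, -10.356, 21.002)
t=1.390: state=(-10.330, -7.468, 22.539)
largest grid value and its neighbours: x(0.255)=12.48253, x(0.260)=12.49305, x(0.265)=12.48214
parabola through these three points peaks at t≈0.260 with x≈12.49305

max x = 12.493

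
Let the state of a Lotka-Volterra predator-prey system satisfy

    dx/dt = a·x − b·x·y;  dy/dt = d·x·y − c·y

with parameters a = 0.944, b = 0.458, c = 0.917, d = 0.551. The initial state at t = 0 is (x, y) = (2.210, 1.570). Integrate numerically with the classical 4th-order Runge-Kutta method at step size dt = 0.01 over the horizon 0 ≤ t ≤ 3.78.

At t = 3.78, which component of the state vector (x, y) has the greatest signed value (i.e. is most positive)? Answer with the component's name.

largest component: y

t=0.000: state=(2.210, 1.570)
step 1 (dt=0.01): k1=(0.497, 0.472), k2=(0.495, 0.475), k3=(0.495, 0.475), k4=(0.493, 0.478); state += dt/6·(k1+2k2+2k3+k4)
t=0.010: state=(2.215, 1.575)
t=0.020: state=(2.220, 1.580)
t=0.030: state=(2.225, 1.584)
continuing one RK4 step at a time; state shown every 20 steps (Δt=0.2):
t=0.200: state=(2.301, 1.676)
t=0.400: state=(2.370, 1.805)
t=0.600: state=(2.410, 1.956)
t=0.800: state=(2.415, 2.125)
t=1.000: state=(2.381, 2.304)
t=1.200: state=(2.309, 2.485)
t=1.400: state=(2.204, 2.653)
t=1.600: state=(2.074, 2.796)
t=1.800: state=(1.929, 2.902)
t=2.000: state=(1.780, 2.964)
t=2.200: state=(1.637, 2.978)
t=2.400: state=(1.507, 2.947)
t=2.600: state=(1.393, 2.878)
t=2.800: state=(1.299, 2.778)
t=3.000: state=(1.223, 2.657)
t=3.200: state=(1.165, 2.522)
t=3.400: state=(1.124, 2.382)
t=3.600: state=(1.098, 2.240)
t=3.780: state=(1.088, 2.117)
compare at T: x=1.088, y=2.117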